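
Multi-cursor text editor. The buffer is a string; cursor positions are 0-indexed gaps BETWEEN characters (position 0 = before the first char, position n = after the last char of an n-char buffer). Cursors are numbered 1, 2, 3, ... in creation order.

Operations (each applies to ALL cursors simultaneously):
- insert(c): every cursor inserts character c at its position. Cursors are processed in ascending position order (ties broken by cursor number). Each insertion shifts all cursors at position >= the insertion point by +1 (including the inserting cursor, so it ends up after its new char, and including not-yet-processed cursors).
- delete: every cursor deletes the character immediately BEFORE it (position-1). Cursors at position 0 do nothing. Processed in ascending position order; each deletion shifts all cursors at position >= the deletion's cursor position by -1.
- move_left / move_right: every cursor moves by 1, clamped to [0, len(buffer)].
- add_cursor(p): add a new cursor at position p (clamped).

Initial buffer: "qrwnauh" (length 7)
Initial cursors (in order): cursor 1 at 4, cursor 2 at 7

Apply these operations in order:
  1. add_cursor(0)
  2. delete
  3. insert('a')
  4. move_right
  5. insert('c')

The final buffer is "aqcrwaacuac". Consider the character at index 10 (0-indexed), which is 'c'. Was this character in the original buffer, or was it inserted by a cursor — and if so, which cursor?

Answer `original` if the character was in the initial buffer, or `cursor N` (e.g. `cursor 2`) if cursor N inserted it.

After op 1 (add_cursor(0)): buffer="qrwnauh" (len 7), cursors c3@0 c1@4 c2@7, authorship .......
After op 2 (delete): buffer="qrwau" (len 5), cursors c3@0 c1@3 c2@5, authorship .....
After op 3 (insert('a')): buffer="aqrwaaua" (len 8), cursors c3@1 c1@5 c2@8, authorship 3...1..2
After op 4 (move_right): buffer="aqrwaaua" (len 8), cursors c3@2 c1@6 c2@8, authorship 3...1..2
After op 5 (insert('c')): buffer="aqcrwaacuac" (len 11), cursors c3@3 c1@8 c2@11, authorship 3.3..1.1.22
Authorship (.=original, N=cursor N): 3 . 3 . . 1 . 1 . 2 2
Index 10: author = 2

Answer: cursor 2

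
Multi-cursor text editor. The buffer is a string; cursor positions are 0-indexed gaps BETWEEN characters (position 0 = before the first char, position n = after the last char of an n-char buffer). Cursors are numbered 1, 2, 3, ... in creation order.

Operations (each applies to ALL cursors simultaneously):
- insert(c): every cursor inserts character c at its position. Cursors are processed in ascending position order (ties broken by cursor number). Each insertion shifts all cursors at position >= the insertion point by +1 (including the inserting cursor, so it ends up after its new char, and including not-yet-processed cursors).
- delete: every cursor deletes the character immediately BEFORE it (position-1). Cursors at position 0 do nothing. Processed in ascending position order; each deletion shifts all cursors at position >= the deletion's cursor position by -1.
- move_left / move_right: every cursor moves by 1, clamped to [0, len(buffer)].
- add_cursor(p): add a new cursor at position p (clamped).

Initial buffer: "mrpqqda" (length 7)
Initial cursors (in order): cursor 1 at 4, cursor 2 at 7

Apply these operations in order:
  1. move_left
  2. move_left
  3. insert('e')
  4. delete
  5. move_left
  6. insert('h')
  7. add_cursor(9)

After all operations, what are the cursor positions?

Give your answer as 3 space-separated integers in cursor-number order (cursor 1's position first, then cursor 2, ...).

After op 1 (move_left): buffer="mrpqqda" (len 7), cursors c1@3 c2@6, authorship .......
After op 2 (move_left): buffer="mrpqqda" (len 7), cursors c1@2 c2@5, authorship .......
After op 3 (insert('e')): buffer="mrepqqeda" (len 9), cursors c1@3 c2@7, authorship ..1...2..
After op 4 (delete): buffer="mrpqqda" (len 7), cursors c1@2 c2@5, authorship .......
After op 5 (move_left): buffer="mrpqqda" (len 7), cursors c1@1 c2@4, authorship .......
After op 6 (insert('h')): buffer="mhrpqhqda" (len 9), cursors c1@2 c2@6, authorship .1...2...
After op 7 (add_cursor(9)): buffer="mhrpqhqda" (len 9), cursors c1@2 c2@6 c3@9, authorship .1...2...

Answer: 2 6 9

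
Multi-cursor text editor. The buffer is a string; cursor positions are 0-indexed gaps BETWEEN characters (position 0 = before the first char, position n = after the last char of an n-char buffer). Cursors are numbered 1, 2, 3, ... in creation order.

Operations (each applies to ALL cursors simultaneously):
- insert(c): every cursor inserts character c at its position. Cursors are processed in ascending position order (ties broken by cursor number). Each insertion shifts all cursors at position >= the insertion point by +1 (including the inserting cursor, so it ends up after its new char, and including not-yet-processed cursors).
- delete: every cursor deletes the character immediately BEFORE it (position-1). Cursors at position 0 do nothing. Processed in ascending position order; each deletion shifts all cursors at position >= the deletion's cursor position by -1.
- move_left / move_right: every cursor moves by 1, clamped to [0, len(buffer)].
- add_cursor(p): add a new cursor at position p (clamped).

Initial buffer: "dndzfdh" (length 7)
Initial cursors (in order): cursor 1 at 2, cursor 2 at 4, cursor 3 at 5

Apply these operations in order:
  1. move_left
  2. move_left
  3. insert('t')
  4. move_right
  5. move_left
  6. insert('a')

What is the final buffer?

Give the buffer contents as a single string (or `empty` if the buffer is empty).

Answer: tadntadtazfdh

Derivation:
After op 1 (move_left): buffer="dndzfdh" (len 7), cursors c1@1 c2@3 c3@4, authorship .......
After op 2 (move_left): buffer="dndzfdh" (len 7), cursors c1@0 c2@2 c3@3, authorship .......
After op 3 (insert('t')): buffer="tdntdtzfdh" (len 10), cursors c1@1 c2@4 c3@6, authorship 1..2.3....
After op 4 (move_right): buffer="tdntdtzfdh" (len 10), cursors c1@2 c2@5 c3@7, authorship 1..2.3....
After op 5 (move_left): buffer="tdntdtzfdh" (len 10), cursors c1@1 c2@4 c3@6, authorship 1..2.3....
After op 6 (insert('a')): buffer="tadntadtazfdh" (len 13), cursors c1@2 c2@6 c3@9, authorship 11..22.33....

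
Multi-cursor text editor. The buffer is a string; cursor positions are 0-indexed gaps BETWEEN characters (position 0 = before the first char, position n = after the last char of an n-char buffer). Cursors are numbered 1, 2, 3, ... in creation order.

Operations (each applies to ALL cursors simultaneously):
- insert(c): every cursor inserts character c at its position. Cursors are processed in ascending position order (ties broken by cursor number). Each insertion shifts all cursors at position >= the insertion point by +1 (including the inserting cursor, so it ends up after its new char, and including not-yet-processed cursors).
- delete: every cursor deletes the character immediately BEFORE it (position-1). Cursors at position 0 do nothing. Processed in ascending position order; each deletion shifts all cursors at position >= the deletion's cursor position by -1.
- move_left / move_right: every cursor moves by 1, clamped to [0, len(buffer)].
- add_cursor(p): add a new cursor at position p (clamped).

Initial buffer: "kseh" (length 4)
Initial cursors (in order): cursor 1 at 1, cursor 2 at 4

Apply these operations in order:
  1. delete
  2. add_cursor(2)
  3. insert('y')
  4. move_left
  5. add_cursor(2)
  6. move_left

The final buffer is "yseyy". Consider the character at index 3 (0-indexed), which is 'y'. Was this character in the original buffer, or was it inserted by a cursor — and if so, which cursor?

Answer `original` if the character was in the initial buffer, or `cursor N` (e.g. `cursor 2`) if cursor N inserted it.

After op 1 (delete): buffer="se" (len 2), cursors c1@0 c2@2, authorship ..
After op 2 (add_cursor(2)): buffer="se" (len 2), cursors c1@0 c2@2 c3@2, authorship ..
After op 3 (insert('y')): buffer="yseyy" (len 5), cursors c1@1 c2@5 c3@5, authorship 1..23
After op 4 (move_left): buffer="yseyy" (len 5), cursors c1@0 c2@4 c3@4, authorship 1..23
After op 5 (add_cursor(2)): buffer="yseyy" (len 5), cursors c1@0 c4@2 c2@4 c3@4, authorship 1..23
After op 6 (move_left): buffer="yseyy" (len 5), cursors c1@0 c4@1 c2@3 c3@3, authorship 1..23
Authorship (.=original, N=cursor N): 1 . . 2 3
Index 3: author = 2

Answer: cursor 2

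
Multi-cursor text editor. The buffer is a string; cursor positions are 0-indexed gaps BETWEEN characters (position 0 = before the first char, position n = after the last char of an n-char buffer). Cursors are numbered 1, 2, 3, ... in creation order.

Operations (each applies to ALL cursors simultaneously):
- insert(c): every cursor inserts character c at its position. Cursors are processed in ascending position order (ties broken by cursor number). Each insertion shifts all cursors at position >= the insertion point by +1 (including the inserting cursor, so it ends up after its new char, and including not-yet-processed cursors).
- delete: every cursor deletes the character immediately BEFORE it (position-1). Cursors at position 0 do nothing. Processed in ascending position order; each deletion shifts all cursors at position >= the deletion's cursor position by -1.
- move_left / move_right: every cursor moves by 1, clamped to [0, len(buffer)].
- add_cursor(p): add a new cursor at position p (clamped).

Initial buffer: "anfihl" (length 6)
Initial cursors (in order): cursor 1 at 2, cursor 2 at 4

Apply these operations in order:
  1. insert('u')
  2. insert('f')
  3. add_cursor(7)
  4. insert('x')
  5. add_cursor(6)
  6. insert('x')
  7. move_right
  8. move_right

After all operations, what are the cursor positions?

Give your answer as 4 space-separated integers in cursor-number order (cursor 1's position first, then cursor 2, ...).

After op 1 (insert('u')): buffer="anufiuhl" (len 8), cursors c1@3 c2@6, authorship ..1..2..
After op 2 (insert('f')): buffer="anuffiufhl" (len 10), cursors c1@4 c2@8, authorship ..11..22..
After op 3 (add_cursor(7)): buffer="anuffiufhl" (len 10), cursors c1@4 c3@7 c2@8, authorship ..11..22..
After op 4 (insert('x')): buffer="anufxfiuxfxhl" (len 13), cursors c1@5 c3@9 c2@11, authorship ..111..2322..
After op 5 (add_cursor(6)): buffer="anufxfiuxfxhl" (len 13), cursors c1@5 c4@6 c3@9 c2@11, authorship ..111..2322..
After op 6 (insert('x')): buffer="anufxxfxiuxxfxxhl" (len 17), cursors c1@6 c4@8 c3@12 c2@15, authorship ..1111.4.233222..
After op 7 (move_right): buffer="anufxxfxiuxxfxxhl" (len 17), cursors c1@7 c4@9 c3@13 c2@16, authorship ..1111.4.233222..
After op 8 (move_right): buffer="anufxxfxiuxxfxxhl" (len 17), cursors c1@8 c4@10 c3@14 c2@17, authorship ..1111.4.233222..

Answer: 8 17 14 10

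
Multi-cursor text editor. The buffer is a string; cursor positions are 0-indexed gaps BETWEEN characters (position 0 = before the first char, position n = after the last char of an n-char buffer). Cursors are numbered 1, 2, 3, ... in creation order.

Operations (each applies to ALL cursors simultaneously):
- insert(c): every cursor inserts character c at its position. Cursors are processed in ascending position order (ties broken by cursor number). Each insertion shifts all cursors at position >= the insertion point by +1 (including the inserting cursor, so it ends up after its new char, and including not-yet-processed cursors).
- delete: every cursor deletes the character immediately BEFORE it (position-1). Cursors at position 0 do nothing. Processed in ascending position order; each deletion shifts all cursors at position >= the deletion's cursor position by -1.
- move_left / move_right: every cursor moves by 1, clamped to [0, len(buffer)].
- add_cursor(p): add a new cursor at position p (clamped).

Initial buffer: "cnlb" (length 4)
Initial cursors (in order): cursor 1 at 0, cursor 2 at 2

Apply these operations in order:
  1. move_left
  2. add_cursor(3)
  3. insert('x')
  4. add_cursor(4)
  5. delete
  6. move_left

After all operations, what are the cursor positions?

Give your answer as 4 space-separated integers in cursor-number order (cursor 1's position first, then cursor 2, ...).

Answer: 0 0 1 0

Derivation:
After op 1 (move_left): buffer="cnlb" (len 4), cursors c1@0 c2@1, authorship ....
After op 2 (add_cursor(3)): buffer="cnlb" (len 4), cursors c1@0 c2@1 c3@3, authorship ....
After op 3 (insert('x')): buffer="xcxnlxb" (len 7), cursors c1@1 c2@3 c3@6, authorship 1.2..3.
After op 4 (add_cursor(4)): buffer="xcxnlxb" (len 7), cursors c1@1 c2@3 c4@4 c3@6, authorship 1.2..3.
After op 5 (delete): buffer="clb" (len 3), cursors c1@0 c2@1 c4@1 c3@2, authorship ...
After op 6 (move_left): buffer="clb" (len 3), cursors c1@0 c2@0 c4@0 c3@1, authorship ...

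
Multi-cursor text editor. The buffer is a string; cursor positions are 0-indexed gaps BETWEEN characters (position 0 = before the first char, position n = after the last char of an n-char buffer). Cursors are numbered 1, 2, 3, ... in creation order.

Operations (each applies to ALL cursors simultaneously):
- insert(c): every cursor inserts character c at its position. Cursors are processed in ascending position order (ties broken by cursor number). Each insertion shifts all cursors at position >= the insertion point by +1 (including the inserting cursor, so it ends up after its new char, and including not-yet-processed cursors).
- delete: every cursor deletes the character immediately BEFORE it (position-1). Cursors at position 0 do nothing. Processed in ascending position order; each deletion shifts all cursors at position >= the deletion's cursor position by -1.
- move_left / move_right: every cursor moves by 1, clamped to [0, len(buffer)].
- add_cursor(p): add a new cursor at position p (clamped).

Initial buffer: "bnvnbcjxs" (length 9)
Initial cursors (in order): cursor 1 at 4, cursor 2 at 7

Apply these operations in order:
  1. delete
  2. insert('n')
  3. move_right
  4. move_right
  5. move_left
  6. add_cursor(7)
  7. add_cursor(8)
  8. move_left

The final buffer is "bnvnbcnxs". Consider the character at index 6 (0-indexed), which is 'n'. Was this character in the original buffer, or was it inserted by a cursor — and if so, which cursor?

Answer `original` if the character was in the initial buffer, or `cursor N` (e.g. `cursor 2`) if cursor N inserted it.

After op 1 (delete): buffer="bnvbcxs" (len 7), cursors c1@3 c2@5, authorship .......
After op 2 (insert('n')): buffer="bnvnbcnxs" (len 9), cursors c1@4 c2@7, authorship ...1..2..
After op 3 (move_right): buffer="bnvnbcnxs" (len 9), cursors c1@5 c2@8, authorship ...1..2..
After op 4 (move_right): buffer="bnvnbcnxs" (len 9), cursors c1@6 c2@9, authorship ...1..2..
After op 5 (move_left): buffer="bnvnbcnxs" (len 9), cursors c1@5 c2@8, authorship ...1..2..
After op 6 (add_cursor(7)): buffer="bnvnbcnxs" (len 9), cursors c1@5 c3@7 c2@8, authorship ...1..2..
After op 7 (add_cursor(8)): buffer="bnvnbcnxs" (len 9), cursors c1@5 c3@7 c2@8 c4@8, authorship ...1..2..
After op 8 (move_left): buffer="bnvnbcnxs" (len 9), cursors c1@4 c3@6 c2@7 c4@7, authorship ...1..2..
Authorship (.=original, N=cursor N): . . . 1 . . 2 . .
Index 6: author = 2

Answer: cursor 2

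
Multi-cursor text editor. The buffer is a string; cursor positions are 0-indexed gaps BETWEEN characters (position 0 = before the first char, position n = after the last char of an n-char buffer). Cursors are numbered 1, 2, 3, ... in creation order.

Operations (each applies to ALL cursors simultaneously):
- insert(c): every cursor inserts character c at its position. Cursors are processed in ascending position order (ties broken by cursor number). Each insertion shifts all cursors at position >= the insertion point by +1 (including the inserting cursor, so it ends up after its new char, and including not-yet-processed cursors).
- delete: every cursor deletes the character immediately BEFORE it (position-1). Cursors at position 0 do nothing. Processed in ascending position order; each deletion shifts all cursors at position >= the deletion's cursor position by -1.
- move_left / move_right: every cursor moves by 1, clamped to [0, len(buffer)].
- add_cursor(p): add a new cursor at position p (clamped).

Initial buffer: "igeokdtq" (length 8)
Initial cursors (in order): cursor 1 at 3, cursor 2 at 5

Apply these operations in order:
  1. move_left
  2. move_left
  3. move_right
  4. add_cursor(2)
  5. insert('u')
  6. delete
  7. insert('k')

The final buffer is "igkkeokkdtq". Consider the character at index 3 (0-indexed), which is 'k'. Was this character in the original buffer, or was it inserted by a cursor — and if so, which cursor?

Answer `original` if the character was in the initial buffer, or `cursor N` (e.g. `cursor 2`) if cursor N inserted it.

After op 1 (move_left): buffer="igeokdtq" (len 8), cursors c1@2 c2@4, authorship ........
After op 2 (move_left): buffer="igeokdtq" (len 8), cursors c1@1 c2@3, authorship ........
After op 3 (move_right): buffer="igeokdtq" (len 8), cursors c1@2 c2@4, authorship ........
After op 4 (add_cursor(2)): buffer="igeokdtq" (len 8), cursors c1@2 c3@2 c2@4, authorship ........
After op 5 (insert('u')): buffer="iguueoukdtq" (len 11), cursors c1@4 c3@4 c2@7, authorship ..13..2....
After op 6 (delete): buffer="igeokdtq" (len 8), cursors c1@2 c3@2 c2@4, authorship ........
After op 7 (insert('k')): buffer="igkkeokkdtq" (len 11), cursors c1@4 c3@4 c2@7, authorship ..13..2....
Authorship (.=original, N=cursor N): . . 1 3 . . 2 . . . .
Index 3: author = 3

Answer: cursor 3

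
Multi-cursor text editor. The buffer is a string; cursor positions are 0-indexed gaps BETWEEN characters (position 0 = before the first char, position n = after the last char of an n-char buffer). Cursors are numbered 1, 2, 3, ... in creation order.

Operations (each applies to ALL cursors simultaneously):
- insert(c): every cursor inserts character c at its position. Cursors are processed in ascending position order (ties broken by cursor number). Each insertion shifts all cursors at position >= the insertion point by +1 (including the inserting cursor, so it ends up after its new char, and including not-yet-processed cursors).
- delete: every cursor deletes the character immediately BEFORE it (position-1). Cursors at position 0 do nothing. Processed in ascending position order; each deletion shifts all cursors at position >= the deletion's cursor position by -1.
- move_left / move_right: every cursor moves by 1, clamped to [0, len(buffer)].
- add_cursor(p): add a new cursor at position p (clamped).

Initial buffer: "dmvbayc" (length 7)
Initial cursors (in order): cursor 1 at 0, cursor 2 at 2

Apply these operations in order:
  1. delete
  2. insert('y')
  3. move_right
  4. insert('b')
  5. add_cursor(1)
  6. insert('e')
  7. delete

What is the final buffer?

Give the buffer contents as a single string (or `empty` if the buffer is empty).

Answer: ydbyvbbayc

Derivation:
After op 1 (delete): buffer="dvbayc" (len 6), cursors c1@0 c2@1, authorship ......
After op 2 (insert('y')): buffer="ydyvbayc" (len 8), cursors c1@1 c2@3, authorship 1.2.....
After op 3 (move_right): buffer="ydyvbayc" (len 8), cursors c1@2 c2@4, authorship 1.2.....
After op 4 (insert('b')): buffer="ydbyvbbayc" (len 10), cursors c1@3 c2@6, authorship 1.12.2....
After op 5 (add_cursor(1)): buffer="ydbyvbbayc" (len 10), cursors c3@1 c1@3 c2@6, authorship 1.12.2....
After op 6 (insert('e')): buffer="yedbeyvbebayc" (len 13), cursors c3@2 c1@5 c2@9, authorship 13.112.22....
After op 7 (delete): buffer="ydbyvbbayc" (len 10), cursors c3@1 c1@3 c2@6, authorship 1.12.2....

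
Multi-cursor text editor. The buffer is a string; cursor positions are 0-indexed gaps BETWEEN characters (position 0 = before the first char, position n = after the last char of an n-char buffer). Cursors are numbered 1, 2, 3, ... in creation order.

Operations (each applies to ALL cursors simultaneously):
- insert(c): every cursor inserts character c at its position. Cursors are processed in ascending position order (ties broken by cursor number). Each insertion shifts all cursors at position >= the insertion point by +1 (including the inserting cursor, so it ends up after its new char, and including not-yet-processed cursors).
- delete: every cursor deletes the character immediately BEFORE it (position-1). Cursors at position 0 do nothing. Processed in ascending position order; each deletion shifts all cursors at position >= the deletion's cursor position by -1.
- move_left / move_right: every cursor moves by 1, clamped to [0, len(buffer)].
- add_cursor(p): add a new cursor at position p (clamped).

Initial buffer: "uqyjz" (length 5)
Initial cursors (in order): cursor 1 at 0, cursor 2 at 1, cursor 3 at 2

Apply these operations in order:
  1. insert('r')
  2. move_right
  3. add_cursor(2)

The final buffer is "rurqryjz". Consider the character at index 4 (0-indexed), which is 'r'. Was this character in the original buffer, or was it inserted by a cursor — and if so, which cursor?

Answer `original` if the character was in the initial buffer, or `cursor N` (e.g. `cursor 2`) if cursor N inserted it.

Answer: cursor 3

Derivation:
After op 1 (insert('r')): buffer="rurqryjz" (len 8), cursors c1@1 c2@3 c3@5, authorship 1.2.3...
After op 2 (move_right): buffer="rurqryjz" (len 8), cursors c1@2 c2@4 c3@6, authorship 1.2.3...
After op 3 (add_cursor(2)): buffer="rurqryjz" (len 8), cursors c1@2 c4@2 c2@4 c3@6, authorship 1.2.3...
Authorship (.=original, N=cursor N): 1 . 2 . 3 . . .
Index 4: author = 3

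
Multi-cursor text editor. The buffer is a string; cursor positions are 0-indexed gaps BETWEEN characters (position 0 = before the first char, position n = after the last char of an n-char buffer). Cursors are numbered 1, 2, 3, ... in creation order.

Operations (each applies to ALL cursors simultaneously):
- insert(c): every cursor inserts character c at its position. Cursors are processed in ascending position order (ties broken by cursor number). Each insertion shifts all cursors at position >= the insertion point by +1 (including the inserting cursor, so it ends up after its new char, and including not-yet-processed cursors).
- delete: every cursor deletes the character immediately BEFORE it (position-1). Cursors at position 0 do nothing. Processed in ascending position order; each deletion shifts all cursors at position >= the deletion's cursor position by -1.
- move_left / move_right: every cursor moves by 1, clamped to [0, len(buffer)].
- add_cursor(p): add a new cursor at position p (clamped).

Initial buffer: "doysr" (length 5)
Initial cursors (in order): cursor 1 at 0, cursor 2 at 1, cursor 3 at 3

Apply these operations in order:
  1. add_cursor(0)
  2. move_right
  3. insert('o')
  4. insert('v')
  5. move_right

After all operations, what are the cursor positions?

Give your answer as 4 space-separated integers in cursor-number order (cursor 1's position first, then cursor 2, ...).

Answer: 6 9 13 6

Derivation:
After op 1 (add_cursor(0)): buffer="doysr" (len 5), cursors c1@0 c4@0 c2@1 c3@3, authorship .....
After op 2 (move_right): buffer="doysr" (len 5), cursors c1@1 c4@1 c2@2 c3@4, authorship .....
After op 3 (insert('o')): buffer="dooooysor" (len 9), cursors c1@3 c4@3 c2@5 c3@8, authorship .14.2..3.
After op 4 (insert('v')): buffer="doovvoovysovr" (len 13), cursors c1@5 c4@5 c2@8 c3@12, authorship .1414.22..33.
After op 5 (move_right): buffer="doovvoovysovr" (len 13), cursors c1@6 c4@6 c2@9 c3@13, authorship .1414.22..33.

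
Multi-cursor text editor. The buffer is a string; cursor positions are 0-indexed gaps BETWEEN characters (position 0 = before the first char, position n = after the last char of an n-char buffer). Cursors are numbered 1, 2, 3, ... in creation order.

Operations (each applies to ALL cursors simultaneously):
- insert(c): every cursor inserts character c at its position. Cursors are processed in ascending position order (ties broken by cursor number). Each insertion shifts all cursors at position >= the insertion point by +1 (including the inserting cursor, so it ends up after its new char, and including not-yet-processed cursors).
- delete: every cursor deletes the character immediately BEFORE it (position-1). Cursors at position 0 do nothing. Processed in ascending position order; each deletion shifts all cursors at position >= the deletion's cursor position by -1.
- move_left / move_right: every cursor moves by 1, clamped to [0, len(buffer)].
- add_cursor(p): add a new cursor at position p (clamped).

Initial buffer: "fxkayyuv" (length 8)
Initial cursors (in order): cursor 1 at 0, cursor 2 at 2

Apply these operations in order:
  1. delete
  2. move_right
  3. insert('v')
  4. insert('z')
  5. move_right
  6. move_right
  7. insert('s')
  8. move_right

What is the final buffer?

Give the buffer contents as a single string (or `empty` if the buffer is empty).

After op 1 (delete): buffer="fkayyuv" (len 7), cursors c1@0 c2@1, authorship .......
After op 2 (move_right): buffer="fkayyuv" (len 7), cursors c1@1 c2@2, authorship .......
After op 3 (insert('v')): buffer="fvkvayyuv" (len 9), cursors c1@2 c2@4, authorship .1.2.....
After op 4 (insert('z')): buffer="fvzkvzayyuv" (len 11), cursors c1@3 c2@6, authorship .11.22.....
After op 5 (move_right): buffer="fvzkvzayyuv" (len 11), cursors c1@4 c2@7, authorship .11.22.....
After op 6 (move_right): buffer="fvzkvzayyuv" (len 11), cursors c1@5 c2@8, authorship .11.22.....
After op 7 (insert('s')): buffer="fvzkvszaysyuv" (len 13), cursors c1@6 c2@10, authorship .11.212..2...
After op 8 (move_right): buffer="fvzkvszaysyuv" (len 13), cursors c1@7 c2@11, authorship .11.212..2...

Answer: fvzkvszaysyuv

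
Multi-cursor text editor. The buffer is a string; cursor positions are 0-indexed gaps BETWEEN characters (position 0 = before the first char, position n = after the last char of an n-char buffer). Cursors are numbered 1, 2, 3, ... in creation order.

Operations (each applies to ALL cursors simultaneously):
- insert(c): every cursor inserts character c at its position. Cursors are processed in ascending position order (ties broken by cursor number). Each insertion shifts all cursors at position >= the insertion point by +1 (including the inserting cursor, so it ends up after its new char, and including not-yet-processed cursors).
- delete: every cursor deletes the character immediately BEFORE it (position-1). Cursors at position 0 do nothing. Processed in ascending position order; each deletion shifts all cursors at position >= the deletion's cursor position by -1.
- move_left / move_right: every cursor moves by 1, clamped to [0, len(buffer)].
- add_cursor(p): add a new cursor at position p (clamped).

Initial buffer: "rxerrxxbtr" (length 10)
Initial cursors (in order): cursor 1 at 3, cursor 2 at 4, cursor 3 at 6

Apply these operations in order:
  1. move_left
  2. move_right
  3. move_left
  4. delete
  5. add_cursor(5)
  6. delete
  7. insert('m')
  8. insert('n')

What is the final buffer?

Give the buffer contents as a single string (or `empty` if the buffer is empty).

After op 1 (move_left): buffer="rxerrxxbtr" (len 10), cursors c1@2 c2@3 c3@5, authorship ..........
After op 2 (move_right): buffer="rxerrxxbtr" (len 10), cursors c1@3 c2@4 c3@6, authorship ..........
After op 3 (move_left): buffer="rxerrxxbtr" (len 10), cursors c1@2 c2@3 c3@5, authorship ..........
After op 4 (delete): buffer="rrxxbtr" (len 7), cursors c1@1 c2@1 c3@2, authorship .......
After op 5 (add_cursor(5)): buffer="rrxxbtr" (len 7), cursors c1@1 c2@1 c3@2 c4@5, authorship .......
After op 6 (delete): buffer="xxtr" (len 4), cursors c1@0 c2@0 c3@0 c4@2, authorship ....
After op 7 (insert('m')): buffer="mmmxxmtr" (len 8), cursors c1@3 c2@3 c3@3 c4@6, authorship 123..4..
After op 8 (insert('n')): buffer="mmmnnnxxmntr" (len 12), cursors c1@6 c2@6 c3@6 c4@10, authorship 123123..44..

Answer: mmmnnnxxmntr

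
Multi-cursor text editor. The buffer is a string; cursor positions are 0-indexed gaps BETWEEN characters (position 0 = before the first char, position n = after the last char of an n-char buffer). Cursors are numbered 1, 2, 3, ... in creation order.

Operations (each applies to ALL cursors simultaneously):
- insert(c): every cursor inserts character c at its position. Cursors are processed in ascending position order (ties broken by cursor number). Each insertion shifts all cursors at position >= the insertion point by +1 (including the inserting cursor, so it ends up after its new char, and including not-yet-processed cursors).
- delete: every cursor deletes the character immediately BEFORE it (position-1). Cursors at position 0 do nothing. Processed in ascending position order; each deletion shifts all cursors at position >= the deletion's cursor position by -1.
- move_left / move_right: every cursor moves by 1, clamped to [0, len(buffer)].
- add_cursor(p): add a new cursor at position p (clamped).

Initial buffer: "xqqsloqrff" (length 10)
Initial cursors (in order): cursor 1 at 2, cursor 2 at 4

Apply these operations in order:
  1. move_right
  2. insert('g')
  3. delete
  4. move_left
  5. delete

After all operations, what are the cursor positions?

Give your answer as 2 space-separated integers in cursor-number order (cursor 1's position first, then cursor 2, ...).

After op 1 (move_right): buffer="xqqsloqrff" (len 10), cursors c1@3 c2@5, authorship ..........
After op 2 (insert('g')): buffer="xqqgslgoqrff" (len 12), cursors c1@4 c2@7, authorship ...1..2.....
After op 3 (delete): buffer="xqqsloqrff" (len 10), cursors c1@3 c2@5, authorship ..........
After op 4 (move_left): buffer="xqqsloqrff" (len 10), cursors c1@2 c2@4, authorship ..........
After op 5 (delete): buffer="xqloqrff" (len 8), cursors c1@1 c2@2, authorship ........

Answer: 1 2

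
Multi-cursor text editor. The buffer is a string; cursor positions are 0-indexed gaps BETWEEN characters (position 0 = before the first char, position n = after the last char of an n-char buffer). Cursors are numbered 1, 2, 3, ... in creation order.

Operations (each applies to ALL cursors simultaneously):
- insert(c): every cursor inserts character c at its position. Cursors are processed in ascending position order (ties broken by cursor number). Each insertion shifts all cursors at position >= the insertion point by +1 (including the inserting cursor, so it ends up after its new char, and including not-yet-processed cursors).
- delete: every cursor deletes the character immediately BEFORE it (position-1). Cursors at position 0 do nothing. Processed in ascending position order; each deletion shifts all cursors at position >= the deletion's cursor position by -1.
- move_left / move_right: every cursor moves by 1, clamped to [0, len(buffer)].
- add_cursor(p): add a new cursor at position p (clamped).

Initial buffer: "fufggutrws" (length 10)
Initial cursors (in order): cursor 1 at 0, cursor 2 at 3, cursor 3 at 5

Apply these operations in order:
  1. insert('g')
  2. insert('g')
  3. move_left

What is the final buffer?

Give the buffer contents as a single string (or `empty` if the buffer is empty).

Answer: ggfufggggggutrws

Derivation:
After op 1 (insert('g')): buffer="gfufggggutrws" (len 13), cursors c1@1 c2@5 c3@8, authorship 1...2..3.....
After op 2 (insert('g')): buffer="ggfufggggggutrws" (len 16), cursors c1@2 c2@7 c3@11, authorship 11...22..33.....
After op 3 (move_left): buffer="ggfufggggggutrws" (len 16), cursors c1@1 c2@6 c3@10, authorship 11...22..33.....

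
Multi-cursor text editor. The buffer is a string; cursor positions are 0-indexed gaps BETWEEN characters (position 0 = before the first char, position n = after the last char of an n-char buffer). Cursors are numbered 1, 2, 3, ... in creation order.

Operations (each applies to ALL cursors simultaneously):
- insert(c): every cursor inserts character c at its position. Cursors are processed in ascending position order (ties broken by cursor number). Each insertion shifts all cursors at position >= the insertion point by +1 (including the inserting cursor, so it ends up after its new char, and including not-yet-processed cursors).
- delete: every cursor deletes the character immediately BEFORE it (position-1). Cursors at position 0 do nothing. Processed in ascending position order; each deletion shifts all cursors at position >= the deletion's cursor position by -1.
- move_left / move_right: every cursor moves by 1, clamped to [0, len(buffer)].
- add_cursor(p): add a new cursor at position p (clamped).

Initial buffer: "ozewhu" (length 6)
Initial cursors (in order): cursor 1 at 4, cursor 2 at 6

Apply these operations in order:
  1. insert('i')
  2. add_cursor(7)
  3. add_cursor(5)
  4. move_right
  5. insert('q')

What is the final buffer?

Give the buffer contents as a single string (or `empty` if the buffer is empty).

After op 1 (insert('i')): buffer="ozewihui" (len 8), cursors c1@5 c2@8, authorship ....1..2
After op 2 (add_cursor(7)): buffer="ozewihui" (len 8), cursors c1@5 c3@7 c2@8, authorship ....1..2
After op 3 (add_cursor(5)): buffer="ozewihui" (len 8), cursors c1@5 c4@5 c3@7 c2@8, authorship ....1..2
After op 4 (move_right): buffer="ozewihui" (len 8), cursors c1@6 c4@6 c2@8 c3@8, authorship ....1..2
After op 5 (insert('q')): buffer="ozewihqquiqq" (len 12), cursors c1@8 c4@8 c2@12 c3@12, authorship ....1.14.223

Answer: ozewihqquiqq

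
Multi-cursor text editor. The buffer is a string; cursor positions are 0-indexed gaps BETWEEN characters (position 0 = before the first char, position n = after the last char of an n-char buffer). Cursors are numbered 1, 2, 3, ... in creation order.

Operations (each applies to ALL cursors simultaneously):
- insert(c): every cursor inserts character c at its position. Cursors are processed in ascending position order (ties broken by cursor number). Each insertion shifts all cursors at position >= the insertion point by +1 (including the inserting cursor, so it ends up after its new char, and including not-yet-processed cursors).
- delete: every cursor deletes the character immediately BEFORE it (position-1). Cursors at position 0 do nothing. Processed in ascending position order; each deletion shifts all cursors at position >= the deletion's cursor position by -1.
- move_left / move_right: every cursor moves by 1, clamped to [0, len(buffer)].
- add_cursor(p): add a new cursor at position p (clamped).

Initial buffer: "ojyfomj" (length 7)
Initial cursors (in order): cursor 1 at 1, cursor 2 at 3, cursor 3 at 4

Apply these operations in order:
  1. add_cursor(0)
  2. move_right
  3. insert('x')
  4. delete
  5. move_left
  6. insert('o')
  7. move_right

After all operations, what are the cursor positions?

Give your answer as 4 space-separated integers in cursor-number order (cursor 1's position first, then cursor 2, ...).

After op 1 (add_cursor(0)): buffer="ojyfomj" (len 7), cursors c4@0 c1@1 c2@3 c3@4, authorship .......
After op 2 (move_right): buffer="ojyfomj" (len 7), cursors c4@1 c1@2 c2@4 c3@5, authorship .......
After op 3 (insert('x')): buffer="oxjxyfxoxmj" (len 11), cursors c4@2 c1@4 c2@7 c3@9, authorship .4.1..2.3..
After op 4 (delete): buffer="ojyfomj" (len 7), cursors c4@1 c1@2 c2@4 c3@5, authorship .......
After op 5 (move_left): buffer="ojyfomj" (len 7), cursors c4@0 c1@1 c2@3 c3@4, authorship .......
After op 6 (insert('o')): buffer="ooojyofoomj" (len 11), cursors c4@1 c1@3 c2@6 c3@8, authorship 4.1..2.3...
After op 7 (move_right): buffer="ooojyofoomj" (len 11), cursors c4@2 c1@4 c2@7 c3@9, authorship 4.1..2.3...

Answer: 4 7 9 2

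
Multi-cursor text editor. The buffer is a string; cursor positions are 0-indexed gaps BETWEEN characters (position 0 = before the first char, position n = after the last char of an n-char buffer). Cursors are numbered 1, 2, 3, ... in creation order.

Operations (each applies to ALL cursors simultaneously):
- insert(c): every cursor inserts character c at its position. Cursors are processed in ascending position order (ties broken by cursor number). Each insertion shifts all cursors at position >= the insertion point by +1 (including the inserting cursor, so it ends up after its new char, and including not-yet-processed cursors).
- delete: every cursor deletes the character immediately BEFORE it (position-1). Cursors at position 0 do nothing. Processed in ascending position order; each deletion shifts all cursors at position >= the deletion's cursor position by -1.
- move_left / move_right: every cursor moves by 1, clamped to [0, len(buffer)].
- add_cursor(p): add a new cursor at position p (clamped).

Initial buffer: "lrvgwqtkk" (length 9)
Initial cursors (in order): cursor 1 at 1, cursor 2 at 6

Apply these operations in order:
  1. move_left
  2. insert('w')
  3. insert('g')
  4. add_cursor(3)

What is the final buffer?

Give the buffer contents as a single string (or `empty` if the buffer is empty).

Answer: wglrvgwwgqtkk

Derivation:
After op 1 (move_left): buffer="lrvgwqtkk" (len 9), cursors c1@0 c2@5, authorship .........
After op 2 (insert('w')): buffer="wlrvgwwqtkk" (len 11), cursors c1@1 c2@7, authorship 1.....2....
After op 3 (insert('g')): buffer="wglrvgwwgqtkk" (len 13), cursors c1@2 c2@9, authorship 11.....22....
After op 4 (add_cursor(3)): buffer="wglrvgwwgqtkk" (len 13), cursors c1@2 c3@3 c2@9, authorship 11.....22....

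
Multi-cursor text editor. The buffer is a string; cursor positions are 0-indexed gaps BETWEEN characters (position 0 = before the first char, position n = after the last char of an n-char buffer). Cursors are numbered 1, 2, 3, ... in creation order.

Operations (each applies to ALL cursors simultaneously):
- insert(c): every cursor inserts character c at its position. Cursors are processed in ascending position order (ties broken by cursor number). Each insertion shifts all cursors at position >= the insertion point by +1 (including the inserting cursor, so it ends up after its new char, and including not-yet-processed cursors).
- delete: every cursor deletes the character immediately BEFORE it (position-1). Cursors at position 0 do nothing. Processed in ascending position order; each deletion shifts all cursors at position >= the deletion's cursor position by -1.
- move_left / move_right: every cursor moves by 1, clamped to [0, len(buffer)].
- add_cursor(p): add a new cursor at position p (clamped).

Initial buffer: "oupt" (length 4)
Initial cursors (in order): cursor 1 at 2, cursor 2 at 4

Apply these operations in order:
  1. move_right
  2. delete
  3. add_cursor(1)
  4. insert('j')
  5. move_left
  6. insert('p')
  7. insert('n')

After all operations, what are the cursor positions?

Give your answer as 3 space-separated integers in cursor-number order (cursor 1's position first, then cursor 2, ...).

Answer: 10 10 3

Derivation:
After op 1 (move_right): buffer="oupt" (len 4), cursors c1@3 c2@4, authorship ....
After op 2 (delete): buffer="ou" (len 2), cursors c1@2 c2@2, authorship ..
After op 3 (add_cursor(1)): buffer="ou" (len 2), cursors c3@1 c1@2 c2@2, authorship ..
After op 4 (insert('j')): buffer="ojujj" (len 5), cursors c3@2 c1@5 c2@5, authorship .3.12
After op 5 (move_left): buffer="ojujj" (len 5), cursors c3@1 c1@4 c2@4, authorship .3.12
After op 6 (insert('p')): buffer="opjujppj" (len 8), cursors c3@2 c1@7 c2@7, authorship .33.1122
After op 7 (insert('n')): buffer="opnjujppnnj" (len 11), cursors c3@3 c1@10 c2@10, authorship .333.112122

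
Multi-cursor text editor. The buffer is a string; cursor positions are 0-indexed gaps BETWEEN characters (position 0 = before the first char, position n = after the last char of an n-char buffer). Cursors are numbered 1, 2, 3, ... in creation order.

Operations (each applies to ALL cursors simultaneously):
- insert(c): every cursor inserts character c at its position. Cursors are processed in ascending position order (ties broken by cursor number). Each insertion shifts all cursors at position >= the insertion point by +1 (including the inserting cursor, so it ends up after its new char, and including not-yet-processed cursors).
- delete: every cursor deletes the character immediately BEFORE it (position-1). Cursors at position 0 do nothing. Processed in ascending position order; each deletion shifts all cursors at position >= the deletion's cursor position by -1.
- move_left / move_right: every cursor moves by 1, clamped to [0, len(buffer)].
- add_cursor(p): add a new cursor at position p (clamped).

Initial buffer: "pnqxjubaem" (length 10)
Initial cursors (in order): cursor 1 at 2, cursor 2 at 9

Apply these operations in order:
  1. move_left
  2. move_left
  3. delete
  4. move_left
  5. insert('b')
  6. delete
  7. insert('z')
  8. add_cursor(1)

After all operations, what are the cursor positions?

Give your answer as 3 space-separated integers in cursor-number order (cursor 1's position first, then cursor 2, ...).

After op 1 (move_left): buffer="pnqxjubaem" (len 10), cursors c1@1 c2@8, authorship ..........
After op 2 (move_left): buffer="pnqxjubaem" (len 10), cursors c1@0 c2@7, authorship ..........
After op 3 (delete): buffer="pnqxjuaem" (len 9), cursors c1@0 c2@6, authorship .........
After op 4 (move_left): buffer="pnqxjuaem" (len 9), cursors c1@0 c2@5, authorship .........
After op 5 (insert('b')): buffer="bpnqxjbuaem" (len 11), cursors c1@1 c2@7, authorship 1.....2....
After op 6 (delete): buffer="pnqxjuaem" (len 9), cursors c1@0 c2@5, authorship .........
After op 7 (insert('z')): buffer="zpnqxjzuaem" (len 11), cursors c1@1 c2@7, authorship 1.....2....
After op 8 (add_cursor(1)): buffer="zpnqxjzuaem" (len 11), cursors c1@1 c3@1 c2@7, authorship 1.....2....

Answer: 1 7 1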